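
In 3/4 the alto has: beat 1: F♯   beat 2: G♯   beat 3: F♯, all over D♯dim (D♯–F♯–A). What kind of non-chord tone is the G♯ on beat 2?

Upper neighbor tone.

The harmony at that moment is D♯ diminished triad (D♯, F♯, A); G♯ is not a chord tone.
It is approached by step up from F♯ and left by step down to F♯.
Step away and step back to the same note — a neighbor tone (upper neighbor).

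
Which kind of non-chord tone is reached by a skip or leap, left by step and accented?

Approach: by leap. Departure: by step. Metric position: strong.
Leap in, step out, in a metrically strong position — an appoggiatura. (It is the mirror image of the escape tone, which steps in and leaps out from a weak position.)

Appoggiatura.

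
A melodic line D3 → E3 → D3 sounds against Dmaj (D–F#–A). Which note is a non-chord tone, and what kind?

The harmony at that moment is D major triad (D, F#, A); E3 is not a chord tone.
It is approached by step up from D3 and left by step down to D3.
Step away and step back to the same note — a neighbor tone (upper neighbor).

E3 is a neighbor tone.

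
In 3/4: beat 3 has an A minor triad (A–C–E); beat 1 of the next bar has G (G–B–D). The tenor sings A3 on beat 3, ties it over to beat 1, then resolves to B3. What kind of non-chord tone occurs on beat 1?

Retardation.

The harmony at that moment is G major triad (G, B, D); A3 is not a chord tone.
It is held over (the same pitch as the preceding A3) and left by step up to B3.
Held over from the previous chord and resolving up by step — a retardation.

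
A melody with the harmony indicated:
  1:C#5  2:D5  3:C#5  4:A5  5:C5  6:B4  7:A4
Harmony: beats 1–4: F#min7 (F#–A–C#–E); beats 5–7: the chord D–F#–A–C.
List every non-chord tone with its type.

The harmony at that moment is F# minor seventh chord (F#, A, C#, E); D5 is not a chord tone.
It is approached by step up from C#5 and left by step down to C#5.
Step away and step back to the same note — a neighbor tone (upper neighbor).
The harmony at that moment is D dominant seventh chord (D, F#, A, C); B4 is not a chord tone.
It is approached by step down from C5 and left by step down to A4.
Step in, step out in the same direction — a passing tone.

D5 (beat 2) — neighbor tone; B4 (beat 6) — passing tone.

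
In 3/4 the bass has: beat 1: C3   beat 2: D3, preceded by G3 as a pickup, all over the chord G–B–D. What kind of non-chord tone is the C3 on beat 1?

Appoggiatura.

The harmony at that moment is G major triad (G, B, D); C3 is not a chord tone.
It is approached by leap down from G3 and left by step up to D3.
Leap in, step out, metrically accented — an appoggiatura.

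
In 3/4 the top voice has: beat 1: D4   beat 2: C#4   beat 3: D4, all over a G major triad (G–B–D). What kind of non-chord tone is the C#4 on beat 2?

Lower neighbor tone.

The harmony at that moment is G major triad (G, B, D); C#4 is not a chord tone.
It is approached by step down from D4 and left by step up to D4.
Step away and step back to the same note — a neighbor tone (lower neighbor).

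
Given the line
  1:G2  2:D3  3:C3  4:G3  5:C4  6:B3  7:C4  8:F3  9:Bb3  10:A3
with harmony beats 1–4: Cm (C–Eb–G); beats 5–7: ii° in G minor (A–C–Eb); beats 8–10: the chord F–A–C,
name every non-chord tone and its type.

D3 (beat 2) — appoggiatura; B3 (beat 6) — neighbor tone; Bb3 (beat 9) — appoggiatura.

The harmony at that moment is C minor triad (C, Eb, G); D3 is not a chord tone.
It is approached by leap up from G2 and left by step down to C3.
Leap in, step out — an appoggiatura.
The harmony at that moment is A diminished triad (A, C, Eb); B3 is not a chord tone.
It is approached by step down from C4 and left by step up to C4.
Step away and step back to the same note — a neighbor tone (lower neighbor).
The harmony at that moment is F major triad (F, A, C); Bb3 is not a chord tone.
It is approached by leap up from F3 and left by step down to A3.
Leap in, step out — an appoggiatura.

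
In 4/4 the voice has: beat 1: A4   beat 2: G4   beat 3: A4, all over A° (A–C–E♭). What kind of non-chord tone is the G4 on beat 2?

The harmony at that moment is A diminished triad (A, C, E♭); G4 is not a chord tone.
It is approached by step down from A4 and left by step up to A4.
Step away and step back to the same note — a neighbor tone (lower neighbor).

Lower neighbor tone.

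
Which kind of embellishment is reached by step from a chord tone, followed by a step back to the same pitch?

Neighbor tone.

Approach: by step. Departure: by step in the opposite direction, back to the starting pitch.
Stepwise on both sides but reversing to return to the same chord tone — a neighbor tone. (Had it continued onward in the same direction it would be a passing tone instead.)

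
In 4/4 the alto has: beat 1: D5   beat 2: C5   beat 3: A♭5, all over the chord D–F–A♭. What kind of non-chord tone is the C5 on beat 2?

The harmony at that moment is D diminished triad (D, F, A♭); C5 is not a chord tone.
It is approached by step down from D5 and left by leap up to A♭5.
Step in, leap out, on a weak beat — an escape tone.

Escape tone.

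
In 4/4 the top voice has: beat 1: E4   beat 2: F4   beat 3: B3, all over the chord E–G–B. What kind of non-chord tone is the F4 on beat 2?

Escape tone.

The harmony at that moment is E minor triad (E, G, B); F4 is not a chord tone.
It is approached by step up from E4 and left by leap down to B3.
Step in, leap out, on a weak beat — an escape tone.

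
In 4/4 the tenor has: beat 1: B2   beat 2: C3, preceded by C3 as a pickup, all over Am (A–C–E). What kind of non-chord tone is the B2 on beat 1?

Lower neighbor tone.

The harmony at that moment is A minor triad (A, C, E); B2 is not a chord tone.
It is approached by step down from C3 and left by step up to C3.
Step away and step back to the same note — a neighbor tone (lower neighbor).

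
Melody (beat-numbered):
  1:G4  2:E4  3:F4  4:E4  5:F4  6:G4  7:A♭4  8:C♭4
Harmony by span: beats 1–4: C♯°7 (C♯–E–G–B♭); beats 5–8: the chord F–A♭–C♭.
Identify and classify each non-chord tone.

The harmony at that moment is C♯ diminished seventh chord (C♯, E, G, B♭); F4 is not a chord tone.
It is approached by step up from E4 and left by step down to E4.
Step away and step back to the same note — a neighbor tone (upper neighbor).
The harmony at that moment is F diminished triad (F, A♭, C♭); G4 is not a chord tone.
It is approached by step up from F4 and left by step up to A♭4.
Step in, step out in the same direction — a passing tone.

F4 (beat 3) — neighbor tone; G4 (beat 6) — passing tone.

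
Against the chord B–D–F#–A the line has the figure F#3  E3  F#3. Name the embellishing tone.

E3 is a neighbor tone.

The harmony at that moment is B minor seventh chord (B, D, F#, A); E3 is not a chord tone.
It is approached by step down from F#3 and left by step up to F#3.
Step away and step back to the same note — a neighbor tone (lower neighbor).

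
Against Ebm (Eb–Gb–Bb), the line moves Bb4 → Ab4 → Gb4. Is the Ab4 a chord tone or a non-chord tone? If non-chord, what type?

Non-chord tone — a passing tone.

The harmony at that moment is Eb minor triad (Eb, Gb, Bb); Ab4 is not a chord tone.
It is approached by step down from Bb4 and left by step down to Gb4.
Step in, step out in the same direction — a passing tone.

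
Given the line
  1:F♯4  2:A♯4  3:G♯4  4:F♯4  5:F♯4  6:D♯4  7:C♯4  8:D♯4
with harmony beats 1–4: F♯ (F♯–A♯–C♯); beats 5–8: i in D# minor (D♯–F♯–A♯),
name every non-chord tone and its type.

The harmony at that moment is F♯ major triad (F♯, A♯, C♯); G♯4 is not a chord tone.
It is approached by step down from A♯4 and left by step down to F♯4.
Step in, step out in the same direction — a passing tone.
The harmony at that moment is D♯ minor triad (D♯, F♯, A♯); C♯4 is not a chord tone.
It is approached by step down from D♯4 and left by step up to D♯4.
Step away and step back to the same note — a neighbor tone (lower neighbor).

G♯4 (beat 3) — passing tone; C♯4 (beat 7) — neighbor tone.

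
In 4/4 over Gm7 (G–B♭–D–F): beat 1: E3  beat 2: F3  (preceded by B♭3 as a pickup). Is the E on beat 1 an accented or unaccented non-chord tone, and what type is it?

Accented appoggiatura.

The harmony at that moment is G minor seventh chord (G, B♭, D, F); E3 is not a chord tone.
It is approached by leap down from B♭3 and left by step up to F3.
Leap in, step out — an appoggiatura.
It falls on the downbeat, so it is accented.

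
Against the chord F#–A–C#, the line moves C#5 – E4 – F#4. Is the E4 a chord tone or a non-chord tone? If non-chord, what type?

Non-chord tone — an appoggiatura.

The harmony at that moment is F# minor triad (F#, A, C#); E4 is not a chord tone.
It is approached by leap down from C#5 and left by step up to F#4.
Leap in, step out — an appoggiatura.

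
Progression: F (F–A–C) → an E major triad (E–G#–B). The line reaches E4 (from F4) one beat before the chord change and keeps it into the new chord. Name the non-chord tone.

The harmony at that moment is F major triad (F, A, C); E4 is not a chord tone.
It is approached by step down from F4 and then sustained as the same pitch into the next harmony.
Arriving early and becoming a chord tone when the harmony changes — an anticipation.

E4 is an anticipation.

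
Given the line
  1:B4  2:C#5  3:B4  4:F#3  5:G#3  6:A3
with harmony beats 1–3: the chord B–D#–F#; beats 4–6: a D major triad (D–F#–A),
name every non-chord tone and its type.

C#5 (beat 2) — neighbor tone; G#3 (beat 5) — passing tone.

The harmony at that moment is B major triad (B, D#, F#); C#5 is not a chord tone.
It is approached by step up from B4 and left by step down to B4.
Step away and step back to the same note — a neighbor tone (upper neighbor).
The harmony at that moment is D major triad (D, F#, A); G#3 is not a chord tone.
It is approached by step up from F#3 and left by step up to A3.
Step in, step out in the same direction — a passing tone.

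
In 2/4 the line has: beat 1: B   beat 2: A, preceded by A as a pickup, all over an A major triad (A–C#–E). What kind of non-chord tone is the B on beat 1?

Upper neighbor tone.

The harmony at that moment is A major triad (A, C#, E); B is not a chord tone.
It is approached by step up from A and left by step down to A.
Step away and step back to the same note — a neighbor tone (upper neighbor).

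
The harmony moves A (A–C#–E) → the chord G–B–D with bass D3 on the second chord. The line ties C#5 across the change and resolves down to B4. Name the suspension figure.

7–6 suspension.

At the second chord the bass is D3. The suspended C#5 lies a seventh above the bass; after resolving down by step to B4, the interval above the bass becomes a sixth.
Suspension figures are named by those two intervals: 7–6.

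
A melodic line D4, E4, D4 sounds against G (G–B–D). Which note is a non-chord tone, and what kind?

The harmony at that moment is G major triad (G, B, D); E4 is not a chord tone.
It is approached by step up from D4 and left by step down to D4.
Step away and step back to the same note — a neighbor tone (upper neighbor).

E4 is a neighbor tone.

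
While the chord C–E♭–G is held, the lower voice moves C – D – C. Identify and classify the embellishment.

D is a neighbor tone.

The harmony at that moment is C minor triad (C, E♭, G); D is not a chord tone.
It is approached by step up from C and left by step down to C.
Step away and step back to the same note — a neighbor tone (upper neighbor).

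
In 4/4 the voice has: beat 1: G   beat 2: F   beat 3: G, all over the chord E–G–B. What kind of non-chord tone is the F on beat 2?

Lower neighbor tone.

The harmony at that moment is E minor triad (E, G, B); F is not a chord tone.
It is approached by step down from G and left by step up to G.
Step away and step back to the same note — a neighbor tone (lower neighbor).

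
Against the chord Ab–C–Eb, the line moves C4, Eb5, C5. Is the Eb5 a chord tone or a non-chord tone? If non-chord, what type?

Chord tone (the fifth of Ab major triad).

Ab major triad contains Ab, C, Eb; Eb is the fifth, so it is a chord tone.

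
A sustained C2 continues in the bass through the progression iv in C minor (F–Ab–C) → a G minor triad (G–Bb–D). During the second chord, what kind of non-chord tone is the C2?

Pedal tone (pedal point).

The harmony at that moment is G minor triad (G, Bb, D); C2 is not a chord tone.
It is held over (the same pitch as the preceding C2) and then sustained as the same pitch into the next harmony.
Sustained through a change of harmony — a pedal tone.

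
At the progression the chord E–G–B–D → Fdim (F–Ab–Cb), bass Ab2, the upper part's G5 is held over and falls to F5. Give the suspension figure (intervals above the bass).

At the second chord the bass is Ab2. The suspended G5 lies a seventh above the bass; after resolving down by step to F5, the interval above the bass becomes a sixth.
Suspension figures are named by those two intervals: 7–6.

7–6 suspension.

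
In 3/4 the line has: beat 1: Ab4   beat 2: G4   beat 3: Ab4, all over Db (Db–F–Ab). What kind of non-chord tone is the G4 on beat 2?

The harmony at that moment is Db major triad (Db, F, Ab); G4 is not a chord tone.
It is approached by step down from Ab4 and left by step up to Ab4.
Step away and step back to the same note — a neighbor tone (lower neighbor).

Lower neighbor tone.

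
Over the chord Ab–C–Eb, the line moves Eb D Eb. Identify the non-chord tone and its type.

D is a neighbor tone.

The harmony at that moment is Ab major triad (Ab, C, Eb); D is not a chord tone.
It is approached by step down from Eb and left by step up to Eb.
Step away and step back to the same note — a neighbor tone (lower neighbor).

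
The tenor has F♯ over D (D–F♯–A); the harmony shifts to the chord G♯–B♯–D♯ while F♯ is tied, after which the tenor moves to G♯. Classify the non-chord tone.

F♯ is a retardation.

The harmony at that moment is G♯ major triad (G♯, B♯, D♯); F♯ is not a chord tone.
It is held over (the same pitch as the preceding F♯) and left by step up to G♯.
Held over from the previous chord and resolving up by step — a retardation.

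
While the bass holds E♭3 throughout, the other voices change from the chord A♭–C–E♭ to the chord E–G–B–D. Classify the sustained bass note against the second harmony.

The harmony at that moment is E minor seventh chord (E, G, B, D); E♭3 is not a chord tone.
It is held over (the same pitch as the preceding E♭3) and then sustained as the same pitch into the next harmony.
Sustained through a change of harmony — a pedal tone.

Pedal tone (pedal point).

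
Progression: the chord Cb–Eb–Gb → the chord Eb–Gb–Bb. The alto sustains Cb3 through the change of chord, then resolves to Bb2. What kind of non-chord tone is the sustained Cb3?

The harmony at that moment is Eb minor triad (Eb, Gb, Bb); Cb3 is not a chord tone.
It is held over (the same pitch as the preceding Cb3) and left by step down to Bb2.
Held over from the previous chord and resolving down by step — a suspension.

Cb3 is a suspension.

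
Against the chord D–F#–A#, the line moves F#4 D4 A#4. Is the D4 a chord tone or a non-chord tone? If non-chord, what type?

Chord tone (the root of D augmented triad).

D augmented triad contains D, F#, A#; D is the root, so it is a chord tone.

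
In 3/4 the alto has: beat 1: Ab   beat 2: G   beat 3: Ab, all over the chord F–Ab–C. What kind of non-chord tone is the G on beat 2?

Lower neighbor tone.

The harmony at that moment is F minor triad (F, Ab, C); G is not a chord tone.
It is approached by step down from Ab and left by step up to Ab.
Step away and step back to the same note — a neighbor tone (lower neighbor).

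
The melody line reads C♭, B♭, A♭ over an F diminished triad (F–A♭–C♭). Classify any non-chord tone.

B♭ is a passing tone.

The harmony at that moment is F diminished triad (F, A♭, C♭); B♭ is not a chord tone.
It is approached by step down from C♭ and left by step down to A♭.
Step in, step out in the same direction — a passing tone.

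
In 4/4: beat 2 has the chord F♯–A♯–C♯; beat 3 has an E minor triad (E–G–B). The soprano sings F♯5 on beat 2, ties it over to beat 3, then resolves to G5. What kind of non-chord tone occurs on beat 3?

Retardation.

The harmony at that moment is E minor triad (E, G, B); F♯5 is not a chord tone.
It is held over (the same pitch as the preceding F♯5) and left by step up to G5.
Held over from the previous chord and resolving up by step — a retardation.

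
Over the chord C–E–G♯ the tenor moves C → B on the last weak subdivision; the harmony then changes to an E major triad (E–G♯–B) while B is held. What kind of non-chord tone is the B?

B is an anticipation.

The harmony at that moment is C augmented triad (C, E, G♯); B is not a chord tone.
It is approached by step down from C and then sustained as the same pitch into the next harmony.
Arriving early and becoming a chord tone when the harmony changes — an anticipation.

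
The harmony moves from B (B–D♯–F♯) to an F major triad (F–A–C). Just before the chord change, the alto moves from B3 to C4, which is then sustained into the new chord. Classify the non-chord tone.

The harmony at that moment is B major triad (B, D♯, F♯); C4 is not a chord tone.
It is approached by step up from B3 and then sustained as the same pitch into the next harmony.
Arriving early and becoming a chord tone when the harmony changes — an anticipation.

C4 is an anticipation.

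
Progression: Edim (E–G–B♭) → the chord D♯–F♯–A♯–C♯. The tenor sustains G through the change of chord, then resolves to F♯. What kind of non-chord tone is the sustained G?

G is a suspension.

The harmony at that moment is D♯ minor seventh chord (D♯, F♯, A♯, C♯); G is not a chord tone.
It is held over (the same pitch as the preceding G) and left by step down to F♯.
Held over from the previous chord and resolving down by step — a suspension.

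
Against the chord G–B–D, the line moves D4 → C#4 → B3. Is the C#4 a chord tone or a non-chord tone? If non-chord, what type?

Non-chord tone — a passing tone.

The harmony at that moment is G major triad (G, B, D); C#4 is not a chord tone.
It is approached by step down from D4 and left by step down to B3.
Step in, step out in the same direction — a passing tone.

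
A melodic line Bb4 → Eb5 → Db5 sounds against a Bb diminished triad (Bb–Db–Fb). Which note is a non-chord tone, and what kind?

Eb5 is an appoggiatura.

The harmony at that moment is Bb diminished triad (Bb, Db, Fb); Eb5 is not a chord tone.
It is approached by leap up from Bb4 and left by step down to Db5.
Leap in, step out — an appoggiatura.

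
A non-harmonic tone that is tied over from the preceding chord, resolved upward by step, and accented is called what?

Approach: by preparation — the pitch is first a chord tone, then held (tied or repeated) while the harmony changes under it. Departure: up by step. Metric position: strong.
A prepared dissonance that resolves upward by step — a retardation. (The same figure resolving downward would be a suspension.)

Retardation.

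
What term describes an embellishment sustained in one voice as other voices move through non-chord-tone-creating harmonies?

Approach: none. Departure: none — a single pitch is sustained while the chords change around it, passing through harmonies that do not contain it.
No melodic motion at all; the dissonance is created entirely by the moving harmonies against the stationary note — a pedal tone (pedal point).

Pedal tone.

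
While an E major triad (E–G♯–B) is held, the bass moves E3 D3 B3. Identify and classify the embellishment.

The harmony at that moment is E major triad (E, G♯, B); D3 is not a chord tone.
It is approached by step down from E3 and left by leap up to B3.
Step in, leap out — an escape tone.

D3 is an escape tone.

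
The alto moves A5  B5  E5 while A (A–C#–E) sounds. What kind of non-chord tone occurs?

B5 is an escape tone.

The harmony at that moment is A major triad (A, C#, E); B5 is not a chord tone.
It is approached by step up from A5 and left by leap down to E5.
Step in, leap out — an escape tone.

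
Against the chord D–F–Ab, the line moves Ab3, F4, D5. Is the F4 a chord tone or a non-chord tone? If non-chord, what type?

Chord tone (the third of D diminished triad).

D diminished triad contains D, F, Ab; F is the third, so it is a chord tone.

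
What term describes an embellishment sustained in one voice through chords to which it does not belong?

Approach: none. Departure: none — a single pitch is sustained while the chords change around it, passing through harmonies that do not contain it.
No melodic motion at all; the dissonance is created entirely by the moving harmonies against the stationary note — a pedal tone (pedal point).

Pedal tone.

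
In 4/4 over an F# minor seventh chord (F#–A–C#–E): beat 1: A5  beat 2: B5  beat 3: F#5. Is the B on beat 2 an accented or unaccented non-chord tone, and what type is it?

Unaccented escape tone.

The harmony at that moment is F# minor seventh chord (F#, A, C#, E); B5 is not a chord tone.
It is approached by step up from A5 and left by leap down to F#5.
Step in, leap out — an escape tone.
It falls on a weak beat, so it is unaccented.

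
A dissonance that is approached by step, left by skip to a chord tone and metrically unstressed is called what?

Approach: by step. Departure: by leap. Metric position: weak.
Step in, leap out, from a weak position — an escape tone (échappée). (It is the mirror image of the appoggiatura, which leaps in and steps out on a strong beat.)

Escape tone.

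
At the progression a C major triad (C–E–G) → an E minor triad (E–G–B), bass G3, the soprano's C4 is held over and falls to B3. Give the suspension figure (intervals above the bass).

At the second chord the bass is G3. The suspended C4 lies a fourth above the bass; after resolving down by step to B3, the interval above the bass becomes a third.
Suspension figures are named by those two intervals: 4–3.

4–3 suspension.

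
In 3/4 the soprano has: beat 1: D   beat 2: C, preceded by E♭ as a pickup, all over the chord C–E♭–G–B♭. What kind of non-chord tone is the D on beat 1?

Passing tone.

The harmony at that moment is C minor seventh chord (C, E♭, G, B♭); D is not a chord tone.
It is approached by step down from E♭ and left by step down to C.
Step in, step out in the same direction — a passing tone.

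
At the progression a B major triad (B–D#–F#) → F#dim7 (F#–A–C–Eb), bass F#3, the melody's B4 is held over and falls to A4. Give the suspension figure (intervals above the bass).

At the second chord the bass is F#3. The suspended B4 lies a fourth above the bass; after resolving down by step to A4, the interval above the bass becomes a third.
Suspension figures are named by those two intervals: 4–3.

4–3 suspension.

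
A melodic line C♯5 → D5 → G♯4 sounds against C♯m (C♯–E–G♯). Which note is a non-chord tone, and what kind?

D5 is an escape tone.

The harmony at that moment is C♯ minor triad (C♯, E, G♯); D5 is not a chord tone.
It is approached by step up from C♯5 and left by leap down to G♯4.
Step in, leap out — an escape tone.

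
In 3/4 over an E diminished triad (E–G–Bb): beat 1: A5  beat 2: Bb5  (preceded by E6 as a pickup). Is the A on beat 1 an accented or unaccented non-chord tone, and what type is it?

Accented appoggiatura.

The harmony at that moment is E diminished triad (E, G, Bb); A5 is not a chord tone.
It is approached by leap down from E6 and left by step up to Bb5.
Leap in, step out — an appoggiatura.
It falls on the downbeat, so it is accented.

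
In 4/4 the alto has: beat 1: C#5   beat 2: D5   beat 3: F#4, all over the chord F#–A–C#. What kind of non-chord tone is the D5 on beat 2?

Escape tone.

The harmony at that moment is F# minor triad (F#, A, C#); D5 is not a chord tone.
It is approached by step up from C#5 and left by leap down to F#4.
Step in, leap out, on a weak beat — an escape tone.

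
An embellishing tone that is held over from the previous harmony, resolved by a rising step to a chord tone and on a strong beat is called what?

Approach: by preparation — the pitch is first a chord tone, then held (tied or repeated) while the harmony changes under it. Departure: up by step. Metric position: strong.
A prepared dissonance that resolves upward by step — a retardation. (The same figure resolving downward would be a suspension.)

Retardation.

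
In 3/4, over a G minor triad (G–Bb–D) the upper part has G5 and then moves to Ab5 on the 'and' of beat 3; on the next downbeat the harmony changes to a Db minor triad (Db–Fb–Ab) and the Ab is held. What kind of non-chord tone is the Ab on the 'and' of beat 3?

The harmony at that moment is G minor triad (G, Bb, D); Ab5 is not a chord tone.
It is approached by step up from G5 and then sustained as the same pitch into the next harmony.
Arriving early and becoming a chord tone when the harmony changes — an anticipation.

Anticipation.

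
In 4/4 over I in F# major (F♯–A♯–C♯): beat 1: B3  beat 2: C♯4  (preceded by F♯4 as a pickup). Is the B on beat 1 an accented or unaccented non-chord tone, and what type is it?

The harmony at that moment is F♯ major triad (F♯, A♯, C♯); B3 is not a chord tone.
It is approached by leap down from F♯4 and left by step up to C♯4.
Leap in, step out — an appoggiatura.
It falls on the downbeat, so it is accented.

Accented appoggiatura.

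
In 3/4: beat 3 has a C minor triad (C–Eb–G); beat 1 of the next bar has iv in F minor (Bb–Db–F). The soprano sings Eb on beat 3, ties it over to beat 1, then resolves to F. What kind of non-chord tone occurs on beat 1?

The harmony at that moment is Bb minor triad (Bb, Db, F); Eb is not a chord tone.
It is held over (the same pitch as the preceding Eb) and left by step up to F.
Held over from the previous chord and resolving up by step — a retardation.

Retardation.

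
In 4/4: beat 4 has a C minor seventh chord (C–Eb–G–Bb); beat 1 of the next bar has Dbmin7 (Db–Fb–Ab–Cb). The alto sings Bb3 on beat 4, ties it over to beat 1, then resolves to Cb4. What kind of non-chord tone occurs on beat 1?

Retardation.

The harmony at that moment is Db minor seventh chord (Db, Fb, Ab, Cb); Bb3 is not a chord tone.
It is held over (the same pitch as the preceding Bb3) and left by step up to Cb4.
Held over from the previous chord and resolving up by step — a retardation.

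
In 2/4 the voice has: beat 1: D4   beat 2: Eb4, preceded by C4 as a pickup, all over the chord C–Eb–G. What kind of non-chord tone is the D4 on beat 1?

Passing tone.

The harmony at that moment is C minor triad (C, Eb, G); D4 is not a chord tone.
It is approached by step up from C4 and left by step up to Eb4.
Step in, step out in the same direction — a passing tone.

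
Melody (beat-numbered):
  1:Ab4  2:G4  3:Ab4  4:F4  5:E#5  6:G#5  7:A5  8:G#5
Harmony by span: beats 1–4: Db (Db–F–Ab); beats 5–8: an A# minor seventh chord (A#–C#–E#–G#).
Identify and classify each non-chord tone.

The harmony at that moment is Db major triad (Db, F, Ab); G4 is not a chord tone.
It is approached by step down from Ab4 and left by step up to Ab4.
Step away and step back to the same note — a neighbor tone (lower neighbor).
The harmony at that moment is A# minor seventh chord (A#, C#, E#, G#); A5 is not a chord tone.
It is approached by step up from G#5 and left by step down to G#5.
Step away and step back to the same note — a neighbor tone (upper neighbor).

G4 (beat 2) — neighbor tone; A5 (beat 7) — neighbor tone.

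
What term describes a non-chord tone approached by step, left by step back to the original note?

Approach: by step. Departure: by step in the opposite direction, back to the starting pitch.
Stepwise on both sides but reversing to return to the same chord tone — a neighbor tone. (Had it continued onward in the same direction it would be a passing tone instead.)

Neighbor tone.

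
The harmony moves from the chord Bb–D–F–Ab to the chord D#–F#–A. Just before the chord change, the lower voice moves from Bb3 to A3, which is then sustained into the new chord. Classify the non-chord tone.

A3 is an anticipation.

The harmony at that moment is Bb dominant seventh chord (Bb, D, F, Ab); A3 is not a chord tone.
It is approached by step down from Bb3 and then sustained as the same pitch into the next harmony.
Arriving early and becoming a chord tone when the harmony changes — an anticipation.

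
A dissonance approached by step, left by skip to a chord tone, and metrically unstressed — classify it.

Escape tone.

Approach: by step. Departure: by leap. Metric position: weak.
Step in, leap out, from a weak position — an escape tone (échappée). (It is the mirror image of the appoggiatura, which leaps in and steps out on a strong beat.)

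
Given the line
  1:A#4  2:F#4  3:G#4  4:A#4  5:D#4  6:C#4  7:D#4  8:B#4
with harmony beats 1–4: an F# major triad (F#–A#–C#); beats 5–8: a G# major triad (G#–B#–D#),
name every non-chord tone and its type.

G#4 (beat 3) — passing tone; C#4 (beat 6) — neighbor tone.

The harmony at that moment is F# major triad (F#, A#, C#); G#4 is not a chord tone.
It is approached by step up from F#4 and left by step up to A#4.
Step in, step out in the same direction — a passing tone.
The harmony at that moment is G# major triad (G#, B#, D#); C#4 is not a chord tone.
It is approached by step down from D#4 and left by step up to D#4.
Step away and step back to the same note — a neighbor tone (lower neighbor).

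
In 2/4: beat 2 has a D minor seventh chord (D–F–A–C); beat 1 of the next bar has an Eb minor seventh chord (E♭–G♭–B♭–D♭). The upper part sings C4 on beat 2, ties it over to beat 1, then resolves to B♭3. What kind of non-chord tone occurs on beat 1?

Suspension.

The harmony at that moment is E♭ minor seventh chord (E♭, G♭, B♭, D♭); C4 is not a chord tone.
It is held over (the same pitch as the preceding C4) and left by step down to B♭3.
Held over from the previous chord and resolving down by step — a suspension.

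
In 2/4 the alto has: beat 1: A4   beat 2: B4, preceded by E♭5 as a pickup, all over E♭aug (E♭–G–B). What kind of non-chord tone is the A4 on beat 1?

The harmony at that moment is E♭ augmented triad (E♭, G, B); A4 is not a chord tone.
It is approached by leap down from E♭5 and left by step up to B4.
Leap in, step out, metrically accented — an appoggiatura.

Appoggiatura.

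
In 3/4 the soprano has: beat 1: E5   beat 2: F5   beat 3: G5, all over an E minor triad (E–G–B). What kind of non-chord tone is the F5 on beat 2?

Passing tone.

The harmony at that moment is E minor triad (E, G, B); F5 is not a chord tone.
It is approached by step up from E5 and left by step up to G5.
Step in, step out in the same direction — a passing tone.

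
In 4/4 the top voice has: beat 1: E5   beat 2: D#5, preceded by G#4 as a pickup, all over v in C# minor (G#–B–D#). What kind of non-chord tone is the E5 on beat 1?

The harmony at that moment is G# minor triad (G#, B, D#); E5 is not a chord tone.
It is approached by leap up from G#4 and left by step down to D#5.
Leap in, step out, metrically accented — an appoggiatura.

Appoggiatura.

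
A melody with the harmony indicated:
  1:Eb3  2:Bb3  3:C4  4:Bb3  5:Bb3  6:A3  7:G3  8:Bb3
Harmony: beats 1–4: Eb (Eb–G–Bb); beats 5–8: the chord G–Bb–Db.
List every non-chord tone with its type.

The harmony at that moment is Eb major triad (Eb, G, Bb); C4 is not a chord tone.
It is approached by step up from Bb3 and left by step down to Bb3.
Step away and step back to the same note — a neighbor tone (upper neighbor).
The harmony at that moment is G diminished triad (G, Bb, Db); A3 is not a chord tone.
It is approached by step down from Bb3 and left by step down to G3.
Step in, step out in the same direction — a passing tone.

C4 (beat 3) — neighbor tone; A3 (beat 6) — passing tone.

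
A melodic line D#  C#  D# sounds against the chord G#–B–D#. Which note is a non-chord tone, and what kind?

The harmony at that moment is G# minor triad (G#, B, D#); C# is not a chord tone.
It is approached by step down from D# and left by step up to D#.
Step away and step back to the same note — a neighbor tone (lower neighbor).

C# is a neighbor tone.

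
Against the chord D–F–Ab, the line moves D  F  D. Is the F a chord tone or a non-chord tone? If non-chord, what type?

Chord tone (the third of D diminished triad).

D diminished triad contains D, F, Ab; F is the third, so it is a chord tone.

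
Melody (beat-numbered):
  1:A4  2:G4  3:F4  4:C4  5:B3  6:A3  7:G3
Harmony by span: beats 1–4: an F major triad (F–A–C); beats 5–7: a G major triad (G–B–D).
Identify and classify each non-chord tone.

The harmony at that moment is F major triad (F, A, C); G4 is not a chord tone.
It is approached by step down from A4 and left by step down to F4.
Step in, step out in the same direction — a passing tone.
The harmony at that moment is G major triad (G, B, D); A3 is not a chord tone.
It is approached by step down from B3 and left by step down to G3.
Step in, step out in the same direction — a passing tone.

G4 (beat 2) — passing tone; A3 (beat 6) — passing tone.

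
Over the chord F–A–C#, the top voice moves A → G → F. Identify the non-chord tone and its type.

G is a passing tone.

The harmony at that moment is F augmented triad (F, A, C#); G is not a chord tone.
It is approached by step down from A and left by step down to F.
Step in, step out in the same direction — a passing tone.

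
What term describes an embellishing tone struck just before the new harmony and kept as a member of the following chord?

Approach: ahead of the chord change (typically by step), so it is dissonant against the current harmony. Departure: none — the same pitch is restated or held and is a chord tone of the new harmony.
Dissonant first, consonant once the harmony catches up: the note simply arrives early — an anticipation. (The reverse timing, consonant first and dissonant after the change, would be a suspension or retardation.)

Anticipation.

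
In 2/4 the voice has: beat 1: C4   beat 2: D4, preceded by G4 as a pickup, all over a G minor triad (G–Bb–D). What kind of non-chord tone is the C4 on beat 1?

The harmony at that moment is G minor triad (G, Bb, D); C4 is not a chord tone.
It is approached by leap down from G4 and left by step up to D4.
Leap in, step out, metrically accented — an appoggiatura.

Appoggiatura.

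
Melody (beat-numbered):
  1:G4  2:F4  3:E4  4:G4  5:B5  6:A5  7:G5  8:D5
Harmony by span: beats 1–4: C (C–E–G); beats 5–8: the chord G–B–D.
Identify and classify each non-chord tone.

F4 (beat 2) — passing tone; A5 (beat 6) — passing tone.

The harmony at that moment is C major triad (C, E, G); F4 is not a chord tone.
It is approached by step down from G4 and left by step down to E4.
Step in, step out in the same direction — a passing tone.
The harmony at that moment is G major triad (G, B, D); A5 is not a chord tone.
It is approached by step down from B5 and left by step down to G5.
Step in, step out in the same direction — a passing tone.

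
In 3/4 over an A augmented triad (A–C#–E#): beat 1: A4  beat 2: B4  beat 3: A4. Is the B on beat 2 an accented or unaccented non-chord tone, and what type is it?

Unaccented neighbor tone.

The harmony at that moment is A augmented triad (A, C#, E#); B4 is not a chord tone.
It is approached by step up from A4 and left by step down to A4.
Step away and step back to the same note — a neighbor tone (upper neighbor).
It falls on a weak beat, so it is unaccented.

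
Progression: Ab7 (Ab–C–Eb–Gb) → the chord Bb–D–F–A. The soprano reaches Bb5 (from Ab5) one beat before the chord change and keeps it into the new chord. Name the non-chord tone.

Bb5 is an anticipation.

The harmony at that moment is Ab dominant seventh chord (Ab, C, Eb, Gb); Bb5 is not a chord tone.
It is approached by step up from Ab5 and then sustained as the same pitch into the next harmony.
Arriving early and becoming a chord tone when the harmony changes — an anticipation.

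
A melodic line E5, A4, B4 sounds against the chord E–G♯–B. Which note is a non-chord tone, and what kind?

The harmony at that moment is E major triad (E, G♯, B); A4 is not a chord tone.
It is approached by leap down from E5 and left by step up to B4.
Leap in, step out — an appoggiatura.

A4 is an appoggiatura.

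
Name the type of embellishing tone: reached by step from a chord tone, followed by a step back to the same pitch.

Neighbor tone.

Approach: by step. Departure: by step in the opposite direction, back to the starting pitch.
Stepwise on both sides but reversing to return to the same chord tone — a neighbor tone. (Had it continued onward in the same direction it would be a passing tone instead.)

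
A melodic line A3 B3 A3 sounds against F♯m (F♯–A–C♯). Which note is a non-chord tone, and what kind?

B3 is a neighbor tone.

The harmony at that moment is F♯ minor triad (F♯, A, C♯); B3 is not a chord tone.
It is approached by step up from A3 and left by step down to A3.
Step away and step back to the same note — a neighbor tone (upper neighbor).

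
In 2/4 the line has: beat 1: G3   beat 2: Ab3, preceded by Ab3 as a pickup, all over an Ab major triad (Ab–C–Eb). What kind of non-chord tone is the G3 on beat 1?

The harmony at that moment is Ab major triad (Ab, C, Eb); G3 is not a chord tone.
It is approached by step down from Ab3 and left by step up to Ab3.
Step away and step back to the same note — a neighbor tone (lower neighbor).

Lower neighbor tone.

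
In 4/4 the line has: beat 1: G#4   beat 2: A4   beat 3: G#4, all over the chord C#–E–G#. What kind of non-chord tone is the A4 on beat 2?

The harmony at that moment is C# minor triad (C#, E, G#); A4 is not a chord tone.
It is approached by step up from G#4 and left by step down to G#4.
Step away and step back to the same note — a neighbor tone (upper neighbor).

Upper neighbor tone.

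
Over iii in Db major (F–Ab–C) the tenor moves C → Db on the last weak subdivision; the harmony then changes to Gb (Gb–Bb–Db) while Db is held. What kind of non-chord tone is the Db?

The harmony at that moment is F minor triad (F, Ab, C); Db is not a chord tone.
It is approached by step up from C and then sustained as the same pitch into the next harmony.
Arriving early and becoming a chord tone when the harmony changes — an anticipation.

Db is an anticipation.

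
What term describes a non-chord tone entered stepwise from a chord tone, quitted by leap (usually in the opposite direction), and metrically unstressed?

Approach: by step. Departure: by leap. Metric position: weak.
Step in, leap out, from a weak position — an escape tone (échappée). (It is the mirror image of the appoggiatura, which leaps in and steps out on a strong beat.)

Escape tone.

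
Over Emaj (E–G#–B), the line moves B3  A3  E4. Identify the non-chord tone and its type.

The harmony at that moment is E major triad (E, G#, B); A3 is not a chord tone.
It is approached by step down from B3 and left by leap up to E4.
Step in, leap out — an escape tone.

A3 is an escape tone.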